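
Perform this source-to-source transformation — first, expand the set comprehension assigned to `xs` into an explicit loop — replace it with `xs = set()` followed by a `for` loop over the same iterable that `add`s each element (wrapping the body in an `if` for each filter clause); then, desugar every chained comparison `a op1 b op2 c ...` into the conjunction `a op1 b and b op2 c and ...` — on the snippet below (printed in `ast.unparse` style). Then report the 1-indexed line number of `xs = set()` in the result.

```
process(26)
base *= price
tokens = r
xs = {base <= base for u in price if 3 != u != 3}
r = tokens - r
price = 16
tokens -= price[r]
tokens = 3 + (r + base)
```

4

Transformed code:
process(26)
base *= price
tokens = r
xs = set()
for u in price:
    if 3 != u and u != 3:
        xs.add(base <= base)
r = tokens - r
price = 16
tokens -= price[r]
tokens = 3 + (r + base)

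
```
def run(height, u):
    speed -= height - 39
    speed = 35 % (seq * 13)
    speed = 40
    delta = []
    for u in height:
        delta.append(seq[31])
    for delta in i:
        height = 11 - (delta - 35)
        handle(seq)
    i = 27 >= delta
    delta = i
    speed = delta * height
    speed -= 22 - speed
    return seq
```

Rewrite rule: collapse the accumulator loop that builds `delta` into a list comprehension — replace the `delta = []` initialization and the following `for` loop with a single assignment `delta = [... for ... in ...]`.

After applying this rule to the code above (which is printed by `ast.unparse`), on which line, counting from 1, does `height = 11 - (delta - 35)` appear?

7

Transformed code:
def run(height, u):
    speed -= height - 39
    speed = 35 % (seq * 13)
    speed = 40
    delta = [seq[31] for u in height]
    for delta in i:
        height = 11 - (delta - 35)
        handle(seq)
    i = 27 >= delta
    delta = i
    speed = delta * height
    speed -= 22 - speed
    return seq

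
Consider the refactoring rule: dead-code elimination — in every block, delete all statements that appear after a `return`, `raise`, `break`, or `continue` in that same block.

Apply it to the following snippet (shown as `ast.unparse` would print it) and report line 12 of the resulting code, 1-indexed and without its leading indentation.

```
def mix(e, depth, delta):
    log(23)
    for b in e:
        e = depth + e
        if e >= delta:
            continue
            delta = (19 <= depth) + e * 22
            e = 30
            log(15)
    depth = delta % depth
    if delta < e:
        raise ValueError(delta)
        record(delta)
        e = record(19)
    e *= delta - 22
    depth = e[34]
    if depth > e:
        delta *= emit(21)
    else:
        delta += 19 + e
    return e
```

Transformed code:
def mix(e, depth, delta):
    log(23)
    for b in e:
        e = depth + e
        if e >= delta:
            continue
    depth = delta % depth
    if delta < e:
        raise ValueError(delta)
    e *= delta - 22
    depth = e[34]
    if depth > e:
        delta *= emit(21)
    else:
        delta += 19 + e
    return e

if depth > e:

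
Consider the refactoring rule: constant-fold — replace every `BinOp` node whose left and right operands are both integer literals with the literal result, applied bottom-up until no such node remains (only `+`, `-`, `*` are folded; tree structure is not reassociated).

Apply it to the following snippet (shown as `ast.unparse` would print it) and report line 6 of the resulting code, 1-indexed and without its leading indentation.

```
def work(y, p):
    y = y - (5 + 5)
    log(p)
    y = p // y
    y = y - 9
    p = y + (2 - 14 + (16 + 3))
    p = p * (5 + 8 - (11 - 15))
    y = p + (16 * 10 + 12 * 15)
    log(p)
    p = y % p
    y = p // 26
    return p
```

Transformed code:
def work(y, p):
    y = y - 10
    log(p)
    y = p // y
    y = y - 9
    p = y + 7
    p = p * 17
    y = p + 340
    log(p)
    p = y % p
    y = p // 26
    return p

p = y + 7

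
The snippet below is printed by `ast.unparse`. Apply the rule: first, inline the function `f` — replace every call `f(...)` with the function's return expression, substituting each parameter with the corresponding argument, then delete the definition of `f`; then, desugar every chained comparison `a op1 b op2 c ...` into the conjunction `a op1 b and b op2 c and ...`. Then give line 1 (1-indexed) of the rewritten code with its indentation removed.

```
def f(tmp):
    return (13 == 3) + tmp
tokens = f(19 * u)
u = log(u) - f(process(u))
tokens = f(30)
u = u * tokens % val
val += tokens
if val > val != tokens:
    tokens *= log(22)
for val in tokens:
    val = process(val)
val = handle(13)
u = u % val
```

tokens = (13 == 3) + 19 * u

Transformed code:
tokens = (13 == 3) + 19 * u
u = log(u) - ((13 == 3) + process(u))
tokens = (13 == 3) + 30
u = u * tokens % val
val += tokens
if val > val and val != tokens:
    tokens *= log(22)
for val in tokens:
    val = process(val)
val = handle(13)
u = u % val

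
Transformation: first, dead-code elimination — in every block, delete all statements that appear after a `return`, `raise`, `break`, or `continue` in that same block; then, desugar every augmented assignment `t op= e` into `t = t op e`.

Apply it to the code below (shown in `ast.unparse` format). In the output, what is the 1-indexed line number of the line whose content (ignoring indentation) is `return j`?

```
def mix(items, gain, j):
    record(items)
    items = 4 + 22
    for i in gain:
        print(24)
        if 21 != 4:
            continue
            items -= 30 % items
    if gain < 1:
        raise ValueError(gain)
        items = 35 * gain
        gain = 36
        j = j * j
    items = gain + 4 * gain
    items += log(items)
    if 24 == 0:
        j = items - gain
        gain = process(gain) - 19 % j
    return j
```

15

Transformed code:
def mix(items, gain, j):
    record(items)
    items = 4 + 22
    for i in gain:
        print(24)
        if 21 != 4:
            continue
    if gain < 1:
        raise ValueError(gain)
    items = gain + 4 * gain
    items = items + log(items)
    if 24 == 0:
        j = items - gain
        gain = process(gain) - 19 % j
    return j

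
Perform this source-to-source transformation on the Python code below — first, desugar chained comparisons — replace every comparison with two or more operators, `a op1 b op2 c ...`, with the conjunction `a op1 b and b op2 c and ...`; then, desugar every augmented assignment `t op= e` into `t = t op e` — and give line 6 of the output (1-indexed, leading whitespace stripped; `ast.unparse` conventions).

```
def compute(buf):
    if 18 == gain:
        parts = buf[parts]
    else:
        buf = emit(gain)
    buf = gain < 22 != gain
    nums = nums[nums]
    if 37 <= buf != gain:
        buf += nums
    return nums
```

buf = gain < 22 and 22 != gain

Transformed code:
def compute(buf):
    if 18 == gain:
        parts = buf[parts]
    else:
        buf = emit(gain)
    buf = gain < 22 and 22 != gain
    nums = nums[nums]
    if 37 <= buf and buf != gain:
        buf = buf + nums
    return nums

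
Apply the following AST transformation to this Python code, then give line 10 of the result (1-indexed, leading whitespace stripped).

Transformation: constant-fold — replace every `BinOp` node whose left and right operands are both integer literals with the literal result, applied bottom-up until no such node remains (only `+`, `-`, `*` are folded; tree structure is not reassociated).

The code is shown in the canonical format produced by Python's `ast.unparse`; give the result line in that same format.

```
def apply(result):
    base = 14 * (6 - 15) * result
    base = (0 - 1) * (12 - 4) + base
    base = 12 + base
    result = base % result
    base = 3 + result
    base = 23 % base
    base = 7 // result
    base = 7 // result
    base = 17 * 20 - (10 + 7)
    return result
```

Transformed code:
def apply(result):
    base = -126 * result
    base = -8 + base
    base = 12 + base
    result = base % result
    base = 3 + result
    base = 23 % base
    base = 7 // result
    base = 7 // result
    base = 323
    return result

base = 323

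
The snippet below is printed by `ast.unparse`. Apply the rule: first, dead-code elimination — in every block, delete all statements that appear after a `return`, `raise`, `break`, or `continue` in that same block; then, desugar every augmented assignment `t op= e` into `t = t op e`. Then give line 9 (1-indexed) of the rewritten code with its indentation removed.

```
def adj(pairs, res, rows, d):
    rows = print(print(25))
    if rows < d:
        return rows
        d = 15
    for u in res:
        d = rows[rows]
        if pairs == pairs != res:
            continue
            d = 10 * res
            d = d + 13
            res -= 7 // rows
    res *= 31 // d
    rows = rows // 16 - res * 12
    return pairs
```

Transformed code:
def adj(pairs, res, rows, d):
    rows = print(print(25))
    if rows < d:
        return rows
    for u in res:
        d = rows[rows]
        if pairs == pairs != res:
            continue
    res = res * (31 // d)
    rows = rows // 16 - res * 12
    return pairs

res = res * (31 // d)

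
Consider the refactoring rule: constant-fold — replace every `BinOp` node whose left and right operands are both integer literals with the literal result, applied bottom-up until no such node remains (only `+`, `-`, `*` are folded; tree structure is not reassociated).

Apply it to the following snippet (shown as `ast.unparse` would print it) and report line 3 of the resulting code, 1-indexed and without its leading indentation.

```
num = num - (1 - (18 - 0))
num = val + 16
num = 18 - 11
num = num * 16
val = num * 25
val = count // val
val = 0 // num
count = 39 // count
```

num = 7

Transformed code:
num = num - -17
num = val + 16
num = 7
num = num * 16
val = num * 25
val = count // val
val = 0 // num
count = 39 // count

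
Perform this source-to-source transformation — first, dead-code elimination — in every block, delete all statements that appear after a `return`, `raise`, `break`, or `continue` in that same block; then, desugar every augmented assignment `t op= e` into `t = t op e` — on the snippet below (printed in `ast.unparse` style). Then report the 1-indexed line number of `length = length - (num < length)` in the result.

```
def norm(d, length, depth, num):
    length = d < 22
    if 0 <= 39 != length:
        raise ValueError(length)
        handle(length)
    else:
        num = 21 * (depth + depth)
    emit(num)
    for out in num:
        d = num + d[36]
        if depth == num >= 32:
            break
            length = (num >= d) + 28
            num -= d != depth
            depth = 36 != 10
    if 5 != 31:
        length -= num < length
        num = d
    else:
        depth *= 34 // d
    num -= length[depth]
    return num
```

13

Transformed code:
def norm(d, length, depth, num):
    length = d < 22
    if 0 <= 39 != length:
        raise ValueError(length)
    else:
        num = 21 * (depth + depth)
    emit(num)
    for out in num:
        d = num + d[36]
        if depth == num >= 32:
            break
    if 5 != 31:
        length = length - (num < length)
        num = d
    else:
        depth = depth * (34 // d)
    num = num - length[depth]
    return num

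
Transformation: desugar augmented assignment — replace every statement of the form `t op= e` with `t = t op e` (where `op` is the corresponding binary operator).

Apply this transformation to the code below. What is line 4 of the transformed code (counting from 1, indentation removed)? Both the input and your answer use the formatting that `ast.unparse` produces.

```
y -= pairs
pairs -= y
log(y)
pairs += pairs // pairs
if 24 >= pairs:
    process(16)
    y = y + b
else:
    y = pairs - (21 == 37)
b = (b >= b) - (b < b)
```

Transformed code:
y = y - pairs
pairs = pairs - y
log(y)
pairs = pairs + pairs // pairs
if 24 >= pairs:
    process(16)
    y = y + b
else:
    y = pairs - (21 == 37)
b = (b >= b) - (b < b)

pairs = pairs + pairs // pairs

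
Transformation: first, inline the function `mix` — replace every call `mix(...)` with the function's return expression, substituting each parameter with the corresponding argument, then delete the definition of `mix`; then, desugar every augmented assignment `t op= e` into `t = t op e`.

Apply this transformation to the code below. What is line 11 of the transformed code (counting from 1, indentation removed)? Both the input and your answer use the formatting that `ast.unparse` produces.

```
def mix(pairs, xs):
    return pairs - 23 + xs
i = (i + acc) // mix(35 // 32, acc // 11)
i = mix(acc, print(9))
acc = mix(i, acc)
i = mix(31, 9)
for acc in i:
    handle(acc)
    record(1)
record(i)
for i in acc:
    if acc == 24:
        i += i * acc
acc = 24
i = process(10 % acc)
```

i = i + i * acc

Transformed code:
i = (i + acc) // (35 // 32 - 23 + acc // 11)
i = acc - 23 + print(9)
acc = i - 23 + acc
i = 31 - 23 + 9
for acc in i:
    handle(acc)
    record(1)
record(i)
for i in acc:
    if acc == 24:
        i = i + i * acc
acc = 24
i = process(10 % acc)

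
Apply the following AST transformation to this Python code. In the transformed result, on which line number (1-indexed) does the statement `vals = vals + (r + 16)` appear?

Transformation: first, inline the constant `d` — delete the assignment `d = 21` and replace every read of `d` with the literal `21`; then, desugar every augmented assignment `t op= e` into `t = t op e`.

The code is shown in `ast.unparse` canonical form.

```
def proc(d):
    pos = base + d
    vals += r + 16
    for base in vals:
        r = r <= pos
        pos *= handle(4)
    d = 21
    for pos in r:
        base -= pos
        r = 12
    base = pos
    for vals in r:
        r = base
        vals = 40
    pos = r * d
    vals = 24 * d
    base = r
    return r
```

3

Transformed code:
def proc(d):
    pos = base + 21
    vals = vals + (r + 16)
    for base in vals:
        r = r <= pos
        pos = pos * handle(4)
    for pos in r:
        base = base - pos
        r = 12
    base = pos
    for vals in r:
        r = base
        vals = 40
    pos = r * 21
    vals = 24 * 21
    base = r
    return r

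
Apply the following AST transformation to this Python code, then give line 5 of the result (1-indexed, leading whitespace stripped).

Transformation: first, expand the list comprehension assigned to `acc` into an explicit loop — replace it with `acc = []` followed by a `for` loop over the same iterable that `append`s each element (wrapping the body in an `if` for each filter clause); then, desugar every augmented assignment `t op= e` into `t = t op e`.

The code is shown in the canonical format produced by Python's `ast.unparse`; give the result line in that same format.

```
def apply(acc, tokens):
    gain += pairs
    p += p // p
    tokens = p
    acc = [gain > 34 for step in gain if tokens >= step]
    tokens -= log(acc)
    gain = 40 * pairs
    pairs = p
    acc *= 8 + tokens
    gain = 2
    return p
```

acc = []

Transformed code:
def apply(acc, tokens):
    gain = gain + pairs
    p = p + p // p
    tokens = p
    acc = []
    for step in gain:
        if tokens >= step:
            acc.append(gain > 34)
    tokens = tokens - log(acc)
    gain = 40 * pairs
    pairs = p
    acc = acc * (8 + tokens)
    gain = 2
    return p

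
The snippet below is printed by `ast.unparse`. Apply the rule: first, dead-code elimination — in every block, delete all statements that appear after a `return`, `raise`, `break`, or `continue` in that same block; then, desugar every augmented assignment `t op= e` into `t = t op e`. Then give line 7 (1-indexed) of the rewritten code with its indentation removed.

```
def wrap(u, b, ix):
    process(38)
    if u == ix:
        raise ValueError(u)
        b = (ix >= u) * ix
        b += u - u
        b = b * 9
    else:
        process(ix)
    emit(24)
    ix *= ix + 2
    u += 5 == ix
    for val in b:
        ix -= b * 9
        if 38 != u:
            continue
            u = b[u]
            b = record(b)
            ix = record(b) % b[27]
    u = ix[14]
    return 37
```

emit(24)

Transformed code:
def wrap(u, b, ix):
    process(38)
    if u == ix:
        raise ValueError(u)
    else:
        process(ix)
    emit(24)
    ix = ix * (ix + 2)
    u = u + (5 == ix)
    for val in b:
        ix = ix - b * 9
        if 38 != u:
            continue
    u = ix[14]
    return 37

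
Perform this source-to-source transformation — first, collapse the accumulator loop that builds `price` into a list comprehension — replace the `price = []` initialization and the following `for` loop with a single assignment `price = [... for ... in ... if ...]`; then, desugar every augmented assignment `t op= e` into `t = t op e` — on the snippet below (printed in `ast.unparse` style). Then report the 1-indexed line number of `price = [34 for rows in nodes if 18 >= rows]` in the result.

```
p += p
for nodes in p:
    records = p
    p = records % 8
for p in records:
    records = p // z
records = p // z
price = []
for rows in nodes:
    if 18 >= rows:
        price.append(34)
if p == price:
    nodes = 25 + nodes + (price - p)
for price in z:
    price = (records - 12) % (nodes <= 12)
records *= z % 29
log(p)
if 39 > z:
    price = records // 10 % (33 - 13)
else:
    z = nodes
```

Transformed code:
p = p + p
for nodes in p:
    records = p
    p = records % 8
for p in records:
    records = p // z
records = p // z
price = [34 for rows in nodes if 18 >= rows]
if p == price:
    nodes = 25 + nodes + (price - p)
for price in z:
    price = (records - 12) % (nodes <= 12)
records = records * (z % 29)
log(p)
if 39 > z:
    price = records // 10 % (33 - 13)
else:
    z = nodes

8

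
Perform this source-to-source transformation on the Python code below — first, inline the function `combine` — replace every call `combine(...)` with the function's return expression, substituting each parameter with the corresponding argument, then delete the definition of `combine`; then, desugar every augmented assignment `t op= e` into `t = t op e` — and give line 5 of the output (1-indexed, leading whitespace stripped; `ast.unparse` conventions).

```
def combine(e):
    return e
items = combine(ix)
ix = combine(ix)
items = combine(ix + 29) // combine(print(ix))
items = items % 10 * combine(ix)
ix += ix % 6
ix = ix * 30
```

ix = ix + ix % 6

Transformed code:
items = ix
ix = ix
items = (ix + 29) // print(ix)
items = items % 10 * ix
ix = ix + ix % 6
ix = ix * 30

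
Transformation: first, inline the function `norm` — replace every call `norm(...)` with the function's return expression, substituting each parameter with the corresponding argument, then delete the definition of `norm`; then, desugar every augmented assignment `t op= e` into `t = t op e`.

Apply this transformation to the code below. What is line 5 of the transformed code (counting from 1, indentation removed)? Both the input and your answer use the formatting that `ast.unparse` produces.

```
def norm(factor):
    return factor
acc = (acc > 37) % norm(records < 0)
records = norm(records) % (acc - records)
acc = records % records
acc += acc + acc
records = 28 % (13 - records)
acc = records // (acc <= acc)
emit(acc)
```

records = 28 % (13 - records)

Transformed code:
acc = (acc > 37) % (records < 0)
records = records % (acc - records)
acc = records % records
acc = acc + (acc + acc)
records = 28 % (13 - records)
acc = records // (acc <= acc)
emit(acc)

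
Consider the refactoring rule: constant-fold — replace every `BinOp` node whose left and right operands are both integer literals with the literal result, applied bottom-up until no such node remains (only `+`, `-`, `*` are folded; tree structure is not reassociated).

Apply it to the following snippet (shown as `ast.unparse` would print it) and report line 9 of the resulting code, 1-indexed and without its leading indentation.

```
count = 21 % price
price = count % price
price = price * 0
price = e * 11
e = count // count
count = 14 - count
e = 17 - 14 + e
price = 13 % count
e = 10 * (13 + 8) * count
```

Transformed code:
count = 21 % price
price = count % price
price = price * 0
price = e * 11
e = count // count
count = 14 - count
e = 3 + e
price = 13 % count
e = 210 * count

e = 210 * count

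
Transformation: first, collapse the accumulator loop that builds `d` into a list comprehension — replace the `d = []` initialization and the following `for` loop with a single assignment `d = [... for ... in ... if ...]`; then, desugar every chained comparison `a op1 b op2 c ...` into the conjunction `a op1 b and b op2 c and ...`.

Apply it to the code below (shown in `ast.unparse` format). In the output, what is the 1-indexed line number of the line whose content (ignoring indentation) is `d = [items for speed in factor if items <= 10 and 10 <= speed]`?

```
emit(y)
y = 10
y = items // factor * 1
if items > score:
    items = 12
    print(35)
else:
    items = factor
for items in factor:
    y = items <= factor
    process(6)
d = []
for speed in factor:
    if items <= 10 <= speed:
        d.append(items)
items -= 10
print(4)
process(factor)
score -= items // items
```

Transformed code:
emit(y)
y = 10
y = items // factor * 1
if items > score:
    items = 12
    print(35)
else:
    items = factor
for items in factor:
    y = items <= factor
    process(6)
d = [items for speed in factor if items <= 10 and 10 <= speed]
items -= 10
print(4)
process(factor)
score -= items // items

12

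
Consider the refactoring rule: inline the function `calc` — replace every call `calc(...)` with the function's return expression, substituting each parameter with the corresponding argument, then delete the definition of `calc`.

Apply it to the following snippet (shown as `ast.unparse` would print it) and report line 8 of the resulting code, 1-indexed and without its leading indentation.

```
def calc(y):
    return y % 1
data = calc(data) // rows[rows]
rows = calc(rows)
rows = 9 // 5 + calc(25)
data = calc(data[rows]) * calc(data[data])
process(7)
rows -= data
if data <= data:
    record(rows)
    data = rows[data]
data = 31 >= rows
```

record(rows)

Transformed code:
data = data % 1 // rows[rows]
rows = rows % 1
rows = 9 // 5 + 25 % 1
data = data[rows] % 1 * (data[data] % 1)
process(7)
rows -= data
if data <= data:
    record(rows)
    data = rows[data]
data = 31 >= rows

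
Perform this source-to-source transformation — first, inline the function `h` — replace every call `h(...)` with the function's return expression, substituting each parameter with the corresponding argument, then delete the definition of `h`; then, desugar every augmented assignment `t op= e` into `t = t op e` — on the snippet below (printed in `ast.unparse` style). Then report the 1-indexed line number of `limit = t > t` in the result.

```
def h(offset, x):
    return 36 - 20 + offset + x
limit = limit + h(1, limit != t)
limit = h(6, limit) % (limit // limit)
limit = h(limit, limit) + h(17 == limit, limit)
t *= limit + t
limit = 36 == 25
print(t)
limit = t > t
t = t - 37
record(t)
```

7

Transformed code:
limit = limit + (36 - 20 + 1 + (limit != t))
limit = (36 - 20 + 6 + limit) % (limit // limit)
limit = 36 - 20 + limit + limit + (36 - 20 + (17 == limit) + limit)
t = t * (limit + t)
limit = 36 == 25
print(t)
limit = t > t
t = t - 37
record(t)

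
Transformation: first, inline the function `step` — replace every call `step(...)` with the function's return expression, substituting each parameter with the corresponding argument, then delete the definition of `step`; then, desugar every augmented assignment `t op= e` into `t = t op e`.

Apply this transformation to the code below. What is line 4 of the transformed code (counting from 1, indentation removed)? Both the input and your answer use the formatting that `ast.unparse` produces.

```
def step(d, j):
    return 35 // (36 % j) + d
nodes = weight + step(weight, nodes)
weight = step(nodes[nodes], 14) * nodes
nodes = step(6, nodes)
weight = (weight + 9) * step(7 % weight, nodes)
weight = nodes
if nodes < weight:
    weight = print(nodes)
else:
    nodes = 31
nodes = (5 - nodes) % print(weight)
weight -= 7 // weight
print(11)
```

weight = (weight + 9) * (35 // (36 % nodes) + 7 % weight)

Transformed code:
nodes = weight + (35 // (36 % nodes) + weight)
weight = (35 // (36 % 14) + nodes[nodes]) * nodes
nodes = 35 // (36 % nodes) + 6
weight = (weight + 9) * (35 // (36 % nodes) + 7 % weight)
weight = nodes
if nodes < weight:
    weight = print(nodes)
else:
    nodes = 31
nodes = (5 - nodes) % print(weight)
weight = weight - 7 // weight
print(11)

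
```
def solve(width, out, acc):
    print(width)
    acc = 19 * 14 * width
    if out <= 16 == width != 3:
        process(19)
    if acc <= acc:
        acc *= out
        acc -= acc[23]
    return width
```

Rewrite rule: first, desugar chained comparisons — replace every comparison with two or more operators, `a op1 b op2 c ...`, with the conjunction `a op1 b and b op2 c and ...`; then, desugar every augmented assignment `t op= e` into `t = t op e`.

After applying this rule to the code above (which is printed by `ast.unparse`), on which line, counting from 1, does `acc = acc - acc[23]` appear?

8

Transformed code:
def solve(width, out, acc):
    print(width)
    acc = 19 * 14 * width
    if out <= 16 and 16 == width and (width != 3):
        process(19)
    if acc <= acc:
        acc = acc * out
        acc = acc - acc[23]
    return width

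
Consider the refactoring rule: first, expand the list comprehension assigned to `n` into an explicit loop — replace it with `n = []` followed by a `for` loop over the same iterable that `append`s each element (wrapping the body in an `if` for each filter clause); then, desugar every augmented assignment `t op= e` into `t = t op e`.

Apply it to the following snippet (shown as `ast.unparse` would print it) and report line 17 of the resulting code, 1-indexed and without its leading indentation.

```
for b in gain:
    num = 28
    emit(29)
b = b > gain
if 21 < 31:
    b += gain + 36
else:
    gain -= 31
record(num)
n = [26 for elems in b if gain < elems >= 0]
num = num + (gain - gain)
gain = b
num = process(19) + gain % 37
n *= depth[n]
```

Transformed code:
for b in gain:
    num = 28
    emit(29)
b = b > gain
if 21 < 31:
    b = b + (gain + 36)
else:
    gain = gain - 31
record(num)
n = []
for elems in b:
    if gain < elems >= 0:
        n.append(26)
num = num + (gain - gain)
gain = b
num = process(19) + gain % 37
n = n * depth[n]

n = n * depth[n]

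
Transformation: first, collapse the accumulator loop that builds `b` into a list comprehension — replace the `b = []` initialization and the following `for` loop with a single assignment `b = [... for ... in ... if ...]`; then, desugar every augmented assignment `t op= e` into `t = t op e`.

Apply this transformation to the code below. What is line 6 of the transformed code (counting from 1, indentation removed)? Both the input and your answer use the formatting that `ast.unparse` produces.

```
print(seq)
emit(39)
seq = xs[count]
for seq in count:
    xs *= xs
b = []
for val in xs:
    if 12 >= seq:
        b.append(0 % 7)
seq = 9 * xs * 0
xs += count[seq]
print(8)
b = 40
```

b = [0 % 7 for val in xs if 12 >= seq]

Transformed code:
print(seq)
emit(39)
seq = xs[count]
for seq in count:
    xs = xs * xs
b = [0 % 7 for val in xs if 12 >= seq]
seq = 9 * xs * 0
xs = xs + count[seq]
print(8)
b = 40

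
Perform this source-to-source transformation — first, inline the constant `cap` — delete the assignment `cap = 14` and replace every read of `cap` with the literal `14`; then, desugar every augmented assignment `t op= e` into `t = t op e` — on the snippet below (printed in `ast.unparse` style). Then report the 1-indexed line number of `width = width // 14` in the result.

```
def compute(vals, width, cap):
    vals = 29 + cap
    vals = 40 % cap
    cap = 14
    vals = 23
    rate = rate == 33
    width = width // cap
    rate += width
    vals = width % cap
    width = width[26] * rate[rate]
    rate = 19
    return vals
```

6

Transformed code:
def compute(vals, width, cap):
    vals = 29 + 14
    vals = 40 % 14
    vals = 23
    rate = rate == 33
    width = width // 14
    rate = rate + width
    vals = width % 14
    width = width[26] * rate[rate]
    rate = 19
    return vals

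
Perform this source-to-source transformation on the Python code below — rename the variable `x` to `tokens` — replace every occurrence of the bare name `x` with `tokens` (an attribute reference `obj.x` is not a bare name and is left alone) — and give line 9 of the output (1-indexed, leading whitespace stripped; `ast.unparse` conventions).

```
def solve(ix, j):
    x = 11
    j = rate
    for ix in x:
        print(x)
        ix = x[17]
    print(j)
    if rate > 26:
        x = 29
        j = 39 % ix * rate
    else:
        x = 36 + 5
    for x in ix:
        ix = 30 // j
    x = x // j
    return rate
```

Transformed code:
def solve(ix, j):
    tokens = 11
    j = rate
    for ix in tokens:
        print(tokens)
        ix = tokens[17]
    print(j)
    if rate > 26:
        tokens = 29
        j = 39 % ix * rate
    else:
        tokens = 36 + 5
    for tokens in ix:
        ix = 30 // j
    tokens = tokens // j
    return rate

tokens = 29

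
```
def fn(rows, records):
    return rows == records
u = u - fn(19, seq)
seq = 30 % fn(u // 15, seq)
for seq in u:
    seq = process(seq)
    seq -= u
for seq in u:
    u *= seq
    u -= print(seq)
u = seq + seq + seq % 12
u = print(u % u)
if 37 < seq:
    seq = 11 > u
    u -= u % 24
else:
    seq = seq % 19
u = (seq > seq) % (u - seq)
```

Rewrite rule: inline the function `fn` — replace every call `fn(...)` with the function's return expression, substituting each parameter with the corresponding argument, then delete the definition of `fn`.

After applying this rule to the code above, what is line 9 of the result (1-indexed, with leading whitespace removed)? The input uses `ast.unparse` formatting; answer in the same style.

u = seq + seq + seq % 12

Transformed code:
u = u - (19 == seq)
seq = 30 % (u // 15 == seq)
for seq in u:
    seq = process(seq)
    seq -= u
for seq in u:
    u *= seq
    u -= print(seq)
u = seq + seq + seq % 12
u = print(u % u)
if 37 < seq:
    seq = 11 > u
    u -= u % 24
else:
    seq = seq % 19
u = (seq > seq) % (u - seq)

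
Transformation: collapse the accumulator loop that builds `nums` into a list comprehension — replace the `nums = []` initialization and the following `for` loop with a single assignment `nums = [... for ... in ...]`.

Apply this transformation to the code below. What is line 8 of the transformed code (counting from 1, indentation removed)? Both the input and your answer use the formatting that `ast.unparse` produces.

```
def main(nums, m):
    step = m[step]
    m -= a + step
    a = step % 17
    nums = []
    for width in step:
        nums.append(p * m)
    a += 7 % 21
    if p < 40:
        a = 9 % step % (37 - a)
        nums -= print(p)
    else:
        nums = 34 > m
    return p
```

Transformed code:
def main(nums, m):
    step = m[step]
    m -= a + step
    a = step % 17
    nums = [p * m for width in step]
    a += 7 % 21
    if p < 40:
        a = 9 % step % (37 - a)
        nums -= print(p)
    else:
        nums = 34 > m
    return p

a = 9 % step % (37 - a)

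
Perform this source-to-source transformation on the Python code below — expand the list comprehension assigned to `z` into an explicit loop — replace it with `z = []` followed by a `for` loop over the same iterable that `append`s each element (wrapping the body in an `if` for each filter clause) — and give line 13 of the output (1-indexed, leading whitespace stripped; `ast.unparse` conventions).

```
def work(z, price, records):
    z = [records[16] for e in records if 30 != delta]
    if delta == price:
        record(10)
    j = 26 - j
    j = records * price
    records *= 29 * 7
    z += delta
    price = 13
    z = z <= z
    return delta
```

Transformed code:
def work(z, price, records):
    z = []
    for e in records:
        if 30 != delta:
            z.append(records[16])
    if delta == price:
        record(10)
    j = 26 - j
    j = records * price
    records *= 29 * 7
    z += delta
    price = 13
    z = z <= z
    return delta

z = z <= z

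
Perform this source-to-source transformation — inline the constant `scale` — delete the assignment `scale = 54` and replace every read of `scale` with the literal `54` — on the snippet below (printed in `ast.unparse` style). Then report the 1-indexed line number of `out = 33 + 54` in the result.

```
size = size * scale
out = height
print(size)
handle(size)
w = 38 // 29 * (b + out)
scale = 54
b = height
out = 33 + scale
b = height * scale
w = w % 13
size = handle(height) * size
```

7

Transformed code:
size = size * 54
out = height
print(size)
handle(size)
w = 38 // 29 * (b + out)
b = height
out = 33 + 54
b = height * 54
w = w % 13
size = handle(height) * size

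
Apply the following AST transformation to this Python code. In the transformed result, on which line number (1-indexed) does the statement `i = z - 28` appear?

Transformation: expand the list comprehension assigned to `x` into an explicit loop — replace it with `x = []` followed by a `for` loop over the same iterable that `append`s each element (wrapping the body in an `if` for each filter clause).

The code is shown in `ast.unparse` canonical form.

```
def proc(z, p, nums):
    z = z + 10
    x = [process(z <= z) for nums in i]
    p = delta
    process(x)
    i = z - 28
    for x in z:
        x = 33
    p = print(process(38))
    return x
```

Transformed code:
def proc(z, p, nums):
    z = z + 10
    x = []
    for nums in i:
        x.append(process(z <= z))
    p = delta
    process(x)
    i = z - 28
    for x in z:
        x = 33
    p = print(process(38))
    return x

8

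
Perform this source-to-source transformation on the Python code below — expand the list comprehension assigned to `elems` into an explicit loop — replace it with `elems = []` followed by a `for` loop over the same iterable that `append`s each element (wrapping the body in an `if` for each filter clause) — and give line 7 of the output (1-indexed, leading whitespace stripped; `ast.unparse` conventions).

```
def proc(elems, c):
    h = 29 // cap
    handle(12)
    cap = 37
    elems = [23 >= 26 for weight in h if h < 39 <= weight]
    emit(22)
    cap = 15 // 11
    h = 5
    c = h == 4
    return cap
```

if h < 39 <= weight:

Transformed code:
def proc(elems, c):
    h = 29 // cap
    handle(12)
    cap = 37
    elems = []
    for weight in h:
        if h < 39 <= weight:
            elems.append(23 >= 26)
    emit(22)
    cap = 15 // 11
    h = 5
    c = h == 4
    return cap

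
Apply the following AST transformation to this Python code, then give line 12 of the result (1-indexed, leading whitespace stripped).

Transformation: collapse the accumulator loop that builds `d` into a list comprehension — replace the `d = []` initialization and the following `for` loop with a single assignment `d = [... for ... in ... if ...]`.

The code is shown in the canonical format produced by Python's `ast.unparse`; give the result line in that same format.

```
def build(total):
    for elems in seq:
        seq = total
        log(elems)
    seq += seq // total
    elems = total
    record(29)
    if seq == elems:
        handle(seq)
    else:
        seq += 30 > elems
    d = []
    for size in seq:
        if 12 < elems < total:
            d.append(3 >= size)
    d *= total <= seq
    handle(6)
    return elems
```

Transformed code:
def build(total):
    for elems in seq:
        seq = total
        log(elems)
    seq += seq // total
    elems = total
    record(29)
    if seq == elems:
        handle(seq)
    else:
        seq += 30 > elems
    d = [3 >= size for size in seq if 12 < elems < total]
    d *= total <= seq
    handle(6)
    return elems

d = [3 >= size for size in seq if 12 < elems < total]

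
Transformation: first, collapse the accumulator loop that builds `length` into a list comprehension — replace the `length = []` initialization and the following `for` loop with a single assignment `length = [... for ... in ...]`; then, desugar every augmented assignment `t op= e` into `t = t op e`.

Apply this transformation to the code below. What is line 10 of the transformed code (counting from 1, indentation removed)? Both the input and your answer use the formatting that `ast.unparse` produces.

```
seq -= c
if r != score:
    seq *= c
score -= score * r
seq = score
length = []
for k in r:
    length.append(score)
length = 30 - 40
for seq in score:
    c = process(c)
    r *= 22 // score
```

r = r * (22 // score)

Transformed code:
seq = seq - c
if r != score:
    seq = seq * c
score = score - score * r
seq = score
length = [score for k in r]
length = 30 - 40
for seq in score:
    c = process(c)
    r = r * (22 // score)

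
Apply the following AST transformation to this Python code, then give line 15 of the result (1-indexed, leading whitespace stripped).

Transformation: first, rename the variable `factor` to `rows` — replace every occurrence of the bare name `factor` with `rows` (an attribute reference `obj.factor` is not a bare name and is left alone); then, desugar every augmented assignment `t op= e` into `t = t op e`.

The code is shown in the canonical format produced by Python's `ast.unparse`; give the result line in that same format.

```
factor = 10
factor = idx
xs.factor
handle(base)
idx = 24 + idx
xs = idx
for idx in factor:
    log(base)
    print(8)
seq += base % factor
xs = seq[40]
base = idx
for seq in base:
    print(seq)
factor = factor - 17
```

Transformed code:
rows = 10
rows = idx
xs.factor
handle(base)
idx = 24 + idx
xs = idx
for idx in rows:
    log(base)
    print(8)
seq = seq + base % rows
xs = seq[40]
base = idx
for seq in base:
    print(seq)
rows = rows - 17

rows = rows - 17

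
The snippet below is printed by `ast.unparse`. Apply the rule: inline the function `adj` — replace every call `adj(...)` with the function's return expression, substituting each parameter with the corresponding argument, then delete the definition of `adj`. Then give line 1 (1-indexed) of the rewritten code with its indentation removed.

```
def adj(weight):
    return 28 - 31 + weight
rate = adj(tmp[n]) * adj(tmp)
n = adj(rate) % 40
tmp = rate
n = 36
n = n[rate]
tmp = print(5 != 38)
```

rate = (28 - 31 + tmp[n]) * (28 - 31 + tmp)

Transformed code:
rate = (28 - 31 + tmp[n]) * (28 - 31 + tmp)
n = (28 - 31 + rate) % 40
tmp = rate
n = 36
n = n[rate]
tmp = print(5 != 38)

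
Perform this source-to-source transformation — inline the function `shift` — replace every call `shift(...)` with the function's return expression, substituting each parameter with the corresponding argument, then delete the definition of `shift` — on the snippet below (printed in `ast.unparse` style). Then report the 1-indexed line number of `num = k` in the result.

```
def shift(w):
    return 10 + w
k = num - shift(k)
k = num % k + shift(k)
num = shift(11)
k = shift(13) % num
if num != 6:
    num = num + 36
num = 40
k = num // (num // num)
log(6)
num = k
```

Transformed code:
k = num - (10 + k)
k = num % k + (10 + k)
num = 10 + 11
k = (10 + 13) % num
if num != 6:
    num = num + 36
num = 40
k = num // (num // num)
log(6)
num = k

10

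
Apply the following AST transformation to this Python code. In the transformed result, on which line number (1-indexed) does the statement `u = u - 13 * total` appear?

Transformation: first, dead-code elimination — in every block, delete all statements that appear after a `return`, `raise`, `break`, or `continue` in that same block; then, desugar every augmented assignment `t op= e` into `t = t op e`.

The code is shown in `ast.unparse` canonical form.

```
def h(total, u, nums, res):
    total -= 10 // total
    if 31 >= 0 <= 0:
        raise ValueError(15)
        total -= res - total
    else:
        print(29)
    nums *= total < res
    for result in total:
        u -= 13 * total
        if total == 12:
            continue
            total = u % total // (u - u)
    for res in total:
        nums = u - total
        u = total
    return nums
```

Transformed code:
def h(total, u, nums, res):
    total = total - 10 // total
    if 31 >= 0 <= 0:
        raise ValueError(15)
    else:
        print(29)
    nums = nums * (total < res)
    for result in total:
        u = u - 13 * total
        if total == 12:
            continue
    for res in total:
        nums = u - total
        u = total
    return nums

9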